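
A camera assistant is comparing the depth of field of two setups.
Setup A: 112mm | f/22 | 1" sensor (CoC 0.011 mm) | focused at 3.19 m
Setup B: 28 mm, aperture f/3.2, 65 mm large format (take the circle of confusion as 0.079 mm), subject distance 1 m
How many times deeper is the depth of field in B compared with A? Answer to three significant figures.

Setup A: H = 112²/(22×0.011) + 112 ≈ 51946.7 mm; DoF = Df − Dn = 3391.38 − 3011.19 ≈ 380.19 mm.
Setup B: H = 28²/(3.2×0.079) + 28 ≈ 3129.3 mm; DoF = Df − Dn = 1456.50 − 761.37 ≈ 695.13 mm.
Ratio = 695.13 / 380.19 ≈ 1.83.

1.83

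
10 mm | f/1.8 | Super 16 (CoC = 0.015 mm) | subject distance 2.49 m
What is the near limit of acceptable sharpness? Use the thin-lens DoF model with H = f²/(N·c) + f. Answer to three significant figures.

1.49 m

Hyperfocal distance H = f²/(N·c) + f = 10²/(1.8 × 0.015) + 10 = 100/0.027 + 10 ≈ 3713.7 mm ≈ 3.714 m.
Near limit Dn = s·(H − f)/(H + s − 2f) = 2490 × (3713.7 − 10) / (3713.7 + 2490 − 2 × 10) = 2490 × 3703.7 / 6183.7 ≈ 1491.4 mm ≈ 1.49 m.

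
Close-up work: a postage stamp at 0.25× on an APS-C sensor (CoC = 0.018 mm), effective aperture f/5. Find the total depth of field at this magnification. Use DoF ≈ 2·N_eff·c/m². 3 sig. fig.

2.88 mm

At magnification m, DoF ≈ 2·N_eff·c/m² = 2 × 5 × 0.018 / 0.25² = 0.18 / 0.0625 ≈ 2.88 mm.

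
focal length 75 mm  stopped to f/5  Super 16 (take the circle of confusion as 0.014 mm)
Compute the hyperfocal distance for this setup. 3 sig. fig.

Hyperfocal distance H = f²/(N·c) + f = 75²/(5 × 0.014) + 75 = 5625/0.07 + 75 ≈ 80432.1 mm ≈ 80.4 m.

80.4 m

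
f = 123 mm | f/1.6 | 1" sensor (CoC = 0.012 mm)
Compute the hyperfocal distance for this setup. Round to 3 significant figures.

788 m

Hyperfocal distance H = f²/(N·c) + f = 123²/(1.6 × 0.012) + 123 = 15129/0.0192 + 123 ≈ 788091.7 mm ≈ 788 m.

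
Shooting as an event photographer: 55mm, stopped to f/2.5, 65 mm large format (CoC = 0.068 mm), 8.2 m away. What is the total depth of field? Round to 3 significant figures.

9.50 m

Hyperfocal distance H = f²/(N·c) + f = 55²/(2.5 × 0.068) + 55 = 3025/0.17 + 55 ≈ 17849.1 mm ≈ 17.85 m.
Near limit Dn = s·(H − f)/(H + s − 2f) = 8200 × (17849.1 − 55) / (17849.1 + 8200 − 2 × 55) = 8200 × 17794.1 / 25939.1 ≈ 5625.2 mm.
Far limit Df = s·(H − f)/(H − s) = 8200 × (17849.1 − 55) / (17849.1 − 8200) = 8200 × 17794.1 / 9649.1 ≈ 15121.8 mm.
Depth of field = Df − Dn = 15121.8 − 5625.2 ≈ 9496.6 mm ≈ 9.50 m.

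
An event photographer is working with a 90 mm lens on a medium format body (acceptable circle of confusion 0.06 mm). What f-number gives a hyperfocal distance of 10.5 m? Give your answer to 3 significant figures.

Rearrange H = f²/(N·c) + f for N: N = f² / ((H − f)·c).
N = 90² / ((10500 − 90) × 0.06) = 8100 / 624.6 ≈ 13.

f/13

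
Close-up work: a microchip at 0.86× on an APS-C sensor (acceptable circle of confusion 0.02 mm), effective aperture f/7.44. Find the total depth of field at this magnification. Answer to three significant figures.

0.402 mm

At magnification m, DoF ≈ 2·N_eff·c/m² = 2 × 7.44 × 0.02 / 0.86² = 0.2976 / 0.7396 ≈ 0.402 mm.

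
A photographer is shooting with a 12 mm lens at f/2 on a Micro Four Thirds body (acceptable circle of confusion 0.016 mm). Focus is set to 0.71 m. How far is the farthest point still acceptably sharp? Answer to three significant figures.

Hyperfocal distance H = f²/(N·c) + f = 12²/(2 × 0.016) + 12 = 144/0.032 + 12 ≈ 4512.0 mm ≈ 4.512 m.
Far limit Df = s·(H − f)/(H − s) = 710 × (4512.0 − 12) / (4512.0 − 710) = 710 × 4500.0 / 3802.0 ≈ 840.35 mm ≈ 0.840 m.

0.840 m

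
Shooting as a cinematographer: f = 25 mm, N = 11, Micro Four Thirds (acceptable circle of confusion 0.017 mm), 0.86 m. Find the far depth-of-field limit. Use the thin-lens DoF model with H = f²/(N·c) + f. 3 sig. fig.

Hyperfocal distance H = f²/(N·c) + f = 25²/(11 × 0.017) + 25 = 625/0.187 + 25 ≈ 3367.2 mm ≈ 3.367 m.
Far limit Df = s·(H − f)/(H − s) = 860 × (3367.2 − 25) / (3367.2 − 860) = 860 × 3342.2 / 2507.2 ≈ 1146.4 mm ≈ 1.15 m.

1.15 m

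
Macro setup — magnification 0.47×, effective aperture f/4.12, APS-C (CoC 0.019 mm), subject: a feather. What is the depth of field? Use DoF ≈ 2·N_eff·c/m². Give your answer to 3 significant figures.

At magnification m, DoF ≈ 2·N_eff·c/m² = 2 × 4.12 × 0.019 / 0.47² = 0.1566 / 0.2209 ≈ 0.709 mm.

0.709 mm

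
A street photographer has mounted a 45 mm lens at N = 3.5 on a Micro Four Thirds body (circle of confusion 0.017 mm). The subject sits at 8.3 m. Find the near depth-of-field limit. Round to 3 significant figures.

6.68 m

Hyperfocal distance H = f²/(N·c) + f = 45²/(3.5 × 0.017) + 45 = 2025/0.0595 + 45 ≈ 34078.6 mm ≈ 34.08 m.
Near limit Dn = s·(H − f)/(H + s − 2f) = 8300 × (34078.6 − 45) / (34078.6 + 8300 − 2 × 45) = 8300 × 34033.6 / 42288.6 ≈ 6679.8 mm ≈ 6.68 m.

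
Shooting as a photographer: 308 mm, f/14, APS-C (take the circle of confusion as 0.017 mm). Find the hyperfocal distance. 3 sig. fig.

399 m

Hyperfocal distance H = f²/(N·c) + f = 308²/(14 × 0.017) + 308 = 94864/0.238 + 308 ≈ 398896.2 mm ≈ 399 m.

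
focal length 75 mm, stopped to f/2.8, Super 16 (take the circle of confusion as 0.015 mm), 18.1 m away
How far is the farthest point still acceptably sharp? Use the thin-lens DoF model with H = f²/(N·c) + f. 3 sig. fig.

Hyperfocal distance H = f²/(N·c) + f = 75²/(2.8 × 0.015) + 75 = 5625/0.042 + 75 ≈ 134003.6 mm ≈ 134.0 m.
Far limit Df = s·(H − f)/(H − s) = 18100 × (134003.6 − 75) / (134003.6 − 18100) = 18100 × 133928.6 / 115903.6 ≈ 20915 mm ≈ 20.9 m.

20.9 m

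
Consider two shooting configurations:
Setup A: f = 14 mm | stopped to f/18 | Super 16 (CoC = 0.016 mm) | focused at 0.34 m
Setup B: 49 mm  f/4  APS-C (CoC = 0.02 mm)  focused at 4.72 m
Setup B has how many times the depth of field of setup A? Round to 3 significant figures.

Setup A: H = 14²/(18×0.016) + 14 ≈ 694.6 mm; DoF = Df − Dn = 652.62 − 229.88 ≈ 422.74 mm.
Setup B: H = 49²/(4×0.02) + 49 ≈ 30061.5 mm; DoF = Df − Dn = 5590.0 − 4084.3 ≈ 1505.7 mm.
Ratio = 1505.7 / 422.74 ≈ 3.56.

3.56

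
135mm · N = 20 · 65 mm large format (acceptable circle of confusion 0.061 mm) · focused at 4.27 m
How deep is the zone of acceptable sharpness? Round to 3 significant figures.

2.56 m

Hyperfocal distance H = f²/(N·c) + f = 135²/(20 × 0.061) + 135 = 18225/1.22 + 135 ≈ 15073.5 mm ≈ 15.07 m.
Near limit Dn = s·(H − f)/(H + s − 2f) = 4270 × (15073.5 − 135) / (15073.5 + 4270 − 2 × 135) = 4270 × 14938.5 / 19073.5 ≈ 3344.3 mm.
Far limit Df = s·(H − f)/(H − s) = 4270 × (15073.5 − 135) / (15073.5 − 4270) = 4270 × 14938.5 / 10803.5 ≈ 5904.3 mm.
Depth of field = Df − Dn = 5904.3 − 3344.3 ≈ 2560.0 mm ≈ 2.56 m.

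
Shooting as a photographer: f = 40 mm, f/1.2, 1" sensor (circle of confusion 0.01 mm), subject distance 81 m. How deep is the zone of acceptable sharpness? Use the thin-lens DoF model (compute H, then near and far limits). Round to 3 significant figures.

Hyperfocal distance H = f²/(N·c) + f = 40²/(1.2 × 0.01) + 40 = 1600/0.012 + 40 ≈ 133373.3 mm ≈ 133.4 m.
Near limit Dn = s·(H − f)/(H + s − 2f) = 81000 × (133373.3 − 40) / (133373.3 + 81000 − 2 × 40) = 81000 × 133333.3 / 214293.3 ≈ 50398 mm.
Far limit Df = s·(H − f)/(H − s) = 81000 × (133373.3 − 40) / (133373.3 − 81000) = 81000 × 133333.3 / 52373.3 ≈ 206212 mm.
Depth of field = Df − Dn = 206212 − 50398 ≈ 155814 mm ≈ 156 m.

156 m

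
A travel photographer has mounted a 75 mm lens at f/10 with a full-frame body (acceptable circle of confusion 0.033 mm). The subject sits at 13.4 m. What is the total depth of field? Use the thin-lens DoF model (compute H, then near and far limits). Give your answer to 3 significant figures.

53.9 m

Hyperfocal distance H = f²/(N·c) + f = 75²/(10 × 0.033) + 75 = 5625/0.33 + 75 ≈ 17120.5 mm ≈ 17.12 m.
Near limit Dn = s·(H − f)/(H + s − 2f) = 13400 × (17120.5 − 75) / (17120.5 + 13400 − 2 × 75) = 13400 × 17045.5 / 30370.5 ≈ 7521 mm.
Far limit Df = s·(H − f)/(H − s) = 13400 × (17120.5 − 75) / (17120.5 − 13400) = 13400 × 17045.5 / 3720.5 ≈ 61393 mm.
Depth of field = Df − Dn = 61393 − 7521 ≈ 53872 mm ≈ 53.9 m.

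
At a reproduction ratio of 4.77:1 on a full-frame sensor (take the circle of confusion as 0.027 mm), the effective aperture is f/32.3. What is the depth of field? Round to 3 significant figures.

0.0767 mm

At magnification m, DoF ≈ 2·N_eff·c/m² = 2 × 32.3 × 0.027 / 4.77² = 1.744 / 22.75 ≈ 0.0767 mm.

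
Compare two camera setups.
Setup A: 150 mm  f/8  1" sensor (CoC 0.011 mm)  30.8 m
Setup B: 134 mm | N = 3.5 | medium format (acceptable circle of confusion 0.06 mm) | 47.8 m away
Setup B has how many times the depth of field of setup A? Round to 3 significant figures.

10.3

Setup A: H = 150²/(8×0.011) + 150 ≈ 255831.8 mm; DoF = Df − Dn = 34995.1 − 27503.1 ≈ 7492.0 mm.
Setup B: H = 134²/(3.5×0.06) + 134 ≈ 85638.8 mm; DoF = Df − Dn = 108014 − 30691 ≈ 77323 mm.
Ratio = 77323 / 7492.0 ≈ 10.3.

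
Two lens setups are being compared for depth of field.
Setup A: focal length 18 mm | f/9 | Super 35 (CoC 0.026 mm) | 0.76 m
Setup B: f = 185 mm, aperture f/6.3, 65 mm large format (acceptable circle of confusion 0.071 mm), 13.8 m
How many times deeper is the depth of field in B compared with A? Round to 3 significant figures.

Setup A: H = 18²/(9×0.026) + 18 ≈ 1402.6 mm; DoF = Df − Dn = 1637.5 − 494.8 ≈ 1142.7 mm.
Setup B: H = 185²/(6.3×0.071) + 185 ≈ 76699.6 mm; DoF = Df − Dn = 16787.1 − 11715.4 ≈ 5071.7 mm.
Ratio = 5071.7 / 1142.7 ≈ 4.44.

4.44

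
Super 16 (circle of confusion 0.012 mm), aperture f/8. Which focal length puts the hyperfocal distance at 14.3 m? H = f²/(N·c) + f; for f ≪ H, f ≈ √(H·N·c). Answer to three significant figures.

From H = f²/(N·c) + f, with f ≪ H: f ≈ √(H·N·c) = √(14300 × 8 × 0.012) = √1372.8 ≈ 37.05 mm.
Exact: f² + N·c·f − N·c·H = 0 ⇒ f = (−N·c + √((N·c)² + 4·N·c·H))/2 = (−0.096 + √5491.2)/2 ≈ 37.003 mm ≈ 37.0 mm.

37.0 mm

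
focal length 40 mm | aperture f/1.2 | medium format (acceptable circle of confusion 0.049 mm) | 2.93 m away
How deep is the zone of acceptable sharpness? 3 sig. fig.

0.629 m

Hyperfocal distance H = f²/(N·c) + f = 40²/(1.2 × 0.049) + 40 = 1600/0.0588 + 40 ≈ 27250.9 mm ≈ 27.25 m.
Near limit Dn = s·(H − f)/(H + s − 2f) = 2930 × (27250.9 − 40) / (27250.9 + 2930 − 2 × 40) = 2930 × 27210.9 / 30100.9 ≈ 2648.69 mm.
Far limit Df = s·(H − f)/(H − s) = 2930 × (27250.9 − 40) / (27250.9 − 2930) = 2930 × 27210.9 / 24320.9 ≈ 3278.17 mm.
Depth of field = Df − Dn = 3278.17 − 2648.69 ≈ 629.48 mm ≈ 0.629 m.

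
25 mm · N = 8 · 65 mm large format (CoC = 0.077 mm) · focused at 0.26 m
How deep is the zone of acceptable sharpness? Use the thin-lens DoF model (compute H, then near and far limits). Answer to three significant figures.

127 mm

Hyperfocal distance H = f²/(N·c) + f = 25²/(8 × 0.077) + 25 = 625/0.616 + 25 ≈ 1039.6 mm ≈ 1.040 m.
Near limit Dn = s·(H − f)/(H + s − 2f) = 260 × (1039.6 − 25) / (1039.6 + 260 − 2 × 25) = 260 × 1014.6 / 1249.6 ≈ 211.10 mm.
Far limit Df = s·(H − f)/(H − s) = 260 × (1039.6 − 25) / (1039.6 − 260) = 260 × 1014.6 / 779.6 ≈ 338.37 mm.
Depth of field = Df − Dn = 338.37 − 211.10 ≈ 127.27 mm.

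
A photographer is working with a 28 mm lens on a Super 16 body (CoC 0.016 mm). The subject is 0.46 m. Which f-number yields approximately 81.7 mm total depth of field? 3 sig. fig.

f/9.99

Write h = H − f = f²/(N·c). The thin-lens limits are Dn = s·h/(h + (s−f)) and Df = s·h/(h − (s−f)), so DoF = Df − Dn = 2·s·(s−f)·h / (h² − (s−f)²).
That is a quadratic in h: DoF·h² − 2·s·(s−f)·h − DoF·(s−f)² = 0 ⇒ h = (s−f)·(s + √(s² + DoF²)) / DoF = 432 × (460 + √(460² + 81.7²)) / 81.7 = 432 × (460 + 467.199) / 81.7 ≈ 4902.7 mm.
Then N = f²/(c·h) = 28² / (0.016 × 4902.7) = 784 / 78.443 ≈ 9.99.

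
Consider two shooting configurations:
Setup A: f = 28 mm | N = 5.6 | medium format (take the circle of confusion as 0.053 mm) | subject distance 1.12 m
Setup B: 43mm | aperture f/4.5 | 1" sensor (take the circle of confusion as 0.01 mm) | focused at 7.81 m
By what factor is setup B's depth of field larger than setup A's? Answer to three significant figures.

2.74

Setup A: H = 28²/(5.6×0.053) + 28 ≈ 2669.5 mm; DoF = Df − Dn = 1909.3 − 792.4 ≈ 1116.9 mm.
Setup B: H = 43²/(4.5×0.01) + 43 ≈ 41131.9 mm; DoF = Df − Dn = 9630.4 − 6568.4 ≈ 3062.0 mm.
Ratio = 3062.0 / 1116.9 ≈ 2.74.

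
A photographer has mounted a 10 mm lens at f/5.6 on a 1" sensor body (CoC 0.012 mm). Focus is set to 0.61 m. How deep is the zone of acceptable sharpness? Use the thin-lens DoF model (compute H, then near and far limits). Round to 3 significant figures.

Hyperfocal distance H = f²/(N·c) + f = 10²/(5.6 × 0.012) + 10 = 100/0.0672 + 10 ≈ 1498.1 mm ≈ 1.498 m.
Near limit Dn = s·(H − f)/(H + s − 2f) = 610 × (1498.1 − 10) / (1498.1 + 610 − 2 × 10) = 610 × 1488.1 / 2088.1 ≈ 434.72 mm.
Far limit Df = s·(H − f)/(H − s) = 610 × (1498.1 − 10) / (1498.1 − 610) = 610 × 1488.1 / 888.1 ≈ 1022.12 mm.
Depth of field = Df − Dn = 1022.12 − 434.72 ≈ 587.40 mm ≈ 0.587 m.

0.587 m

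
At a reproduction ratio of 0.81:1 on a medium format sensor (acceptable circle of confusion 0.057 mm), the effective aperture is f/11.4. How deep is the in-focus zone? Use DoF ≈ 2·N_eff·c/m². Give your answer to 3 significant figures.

At magnification m, DoF ≈ 2·N_eff·c/m² = 2 × 11.4 × 0.057 / 0.81² = 1.3 / 0.6561 ≈ 1.98 mm.

1.98 mm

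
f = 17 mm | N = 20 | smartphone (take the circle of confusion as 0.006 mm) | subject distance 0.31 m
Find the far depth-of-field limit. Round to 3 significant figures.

353 mm

Hyperfocal distance H = f²/(N·c) + f = 17²/(20 × 0.006) + 17 = 289/0.12 + 17 ≈ 2425.3 mm ≈ 2.425 m.
Far limit Df = s·(H − f)/(H − s) = 310 × (2425.3 − 17) / (2425.3 − 310) = 310 × 2408.3 / 2115.3 ≈ 352.94 mm.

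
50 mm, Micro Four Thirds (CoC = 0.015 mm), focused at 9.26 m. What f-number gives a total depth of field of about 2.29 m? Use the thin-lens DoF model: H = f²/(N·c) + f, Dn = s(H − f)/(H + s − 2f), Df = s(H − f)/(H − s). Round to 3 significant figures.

f/2.20

Write h = H − f = f²/(N·c). The thin-lens limits are Dn = s·h/(h + (s−f)) and Df = s·h/(h − (s−f)), so DoF = Df − Dn = 2·s·(s−f)·h / (h² − (s−f)²).
That is a quadratic in h: DoF·h² − 2·s·(s−f)·h − DoF·(s−f)² = 0 ⇒ h = (s−f)·(s + √(s² + DoF²)) / DoF = 9210 × (9260 + √(9260² + 2290²)) / 2290 = 9210 × (9260 + 9538.96) / 2290 ≈ 75606 mm.
Then N = f²/(c·h) = 50² / (0.015 × 75606) = 2500 / 1134.1 ≈ 2.20.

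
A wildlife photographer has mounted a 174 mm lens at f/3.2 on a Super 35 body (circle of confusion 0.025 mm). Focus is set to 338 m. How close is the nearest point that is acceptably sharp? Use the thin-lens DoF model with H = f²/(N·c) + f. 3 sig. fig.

Hyperfocal distance H = f²/(N·c) + f = 174²/(3.2 × 0.025) + 174 = 30276/0.08 + 174 ≈ 378624.0 mm ≈ 378.6 m.
Near limit Dn = s·(H − f)/(H + s − 2f) = 338000 × (378624.0 − 174) / (378624.0 + 338000 − 2 × 174) = 338000 × 378450.0 / 716276.0 ≈ 178585 mm ≈ 179 m.

179 m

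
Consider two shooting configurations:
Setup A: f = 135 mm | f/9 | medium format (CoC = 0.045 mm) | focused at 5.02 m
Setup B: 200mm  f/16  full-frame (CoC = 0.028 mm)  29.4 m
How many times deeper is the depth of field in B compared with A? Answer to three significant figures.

19.5

Setup A: H = 135²/(9×0.045) + 135 ≈ 45135.0 mm; DoF = Df − Dn = 5631.3 − 4528.4 ≈ 1102.9 mm.
Setup B: H = 200²/(16×0.028) + 200 ≈ 89485.7 mm; DoF = Df − Dn = 43688 − 22155 ≈ 21533 mm.
Ratio = 21533 / 1102.9 ≈ 19.5.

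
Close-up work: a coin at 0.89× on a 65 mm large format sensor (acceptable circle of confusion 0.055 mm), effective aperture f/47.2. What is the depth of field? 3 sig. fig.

6.55 mm

At magnification m, DoF ≈ 2·N_eff·c/m² = 2 × 47.2 × 0.055 / 0.89² = 5.192 / 0.7921 ≈ 6.55 mm.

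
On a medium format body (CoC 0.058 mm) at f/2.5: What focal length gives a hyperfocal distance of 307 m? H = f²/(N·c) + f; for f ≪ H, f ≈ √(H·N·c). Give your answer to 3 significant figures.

211 mm

From H = f²/(N·c) + f, with f ≪ H: f ≈ √(H·N·c) = √(307000 × 2.5 × 0.058) = √44515 ≈ 211.0 mm.
The +f correction barely moves this — solving exactly, f² + N·c·f − N·c·H = 0 ⇒ f = (−N·c + √((N·c)² + 4·N·c·H))/2 = (−0.145 + √178060)/2 ≈ 210.91 mm, so f ≈ 211 mm.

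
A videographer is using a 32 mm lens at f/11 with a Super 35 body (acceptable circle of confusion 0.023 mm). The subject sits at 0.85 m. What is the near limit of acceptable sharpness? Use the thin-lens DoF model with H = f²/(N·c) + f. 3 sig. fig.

Hyperfocal distance H = f²/(N·c) + f = 32²/(11 × 0.023) + 32 = 1024/0.253 + 32 ≈ 4079.4 mm ≈ 4.079 m.
Near limit Dn = s·(H − f)/(H + s − 2f) = 850 × (4079.4 − 32) / (4079.4 + 850 − 2 × 32) = 850 × 4047.4 / 4865.4 ≈ 707.09 mm ≈ 0.707 m.

0.707 m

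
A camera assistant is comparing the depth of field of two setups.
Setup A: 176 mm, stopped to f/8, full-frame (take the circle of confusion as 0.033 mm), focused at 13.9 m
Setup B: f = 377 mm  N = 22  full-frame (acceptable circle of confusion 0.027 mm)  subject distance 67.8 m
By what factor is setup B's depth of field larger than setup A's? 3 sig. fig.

12.6

Setup A: H = 176²/(8×0.033) + 176 ≈ 117509.3 mm; DoF = Df − Dn = 15741.2 − 12444.4 ≈ 3296.8 mm.
Setup B: H = 377²/(22×0.027) + 377 ≈ 239651.4 mm; DoF = Df − Dn = 94400 − 52895 ≈ 41505 mm.
Ratio = 41505 / 3296.8 ≈ 12.6.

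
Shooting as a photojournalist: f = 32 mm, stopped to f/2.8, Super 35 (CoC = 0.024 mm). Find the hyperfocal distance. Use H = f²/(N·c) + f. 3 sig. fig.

Hyperfocal distance H = f²/(N·c) + f = 32²/(2.8 × 0.024) + 32 = 1024/0.0672 + 32 ≈ 15270.1 mm ≈ 15.3 m.

15.3 m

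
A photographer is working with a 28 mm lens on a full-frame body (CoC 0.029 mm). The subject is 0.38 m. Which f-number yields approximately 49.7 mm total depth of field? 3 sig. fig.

f/5

Write h = H − f = f²/(N·c). The thin-lens limits are Dn = s·h/(h + (s−f)) and Df = s·h/(h − (s−f)), so DoF = Df − Dn = 2·s·(s−f)·h / (h² − (s−f)²).
That is a quadratic in h: DoF·h² − 2·s·(s−f)·h − DoF·(s−f)² = 0 ⇒ h = (s−f)·(s + √(s² + DoF²)) / DoF = 352 × (380 + √(380² + 49.7²)) / 49.7 = 352 × (380 + 383.236) / 49.7 ≈ 5405.6 mm.
Then N = f²/(c·h) = 28² / (0.029 × 5405.6) = 784 / 156.76 ≈ 5.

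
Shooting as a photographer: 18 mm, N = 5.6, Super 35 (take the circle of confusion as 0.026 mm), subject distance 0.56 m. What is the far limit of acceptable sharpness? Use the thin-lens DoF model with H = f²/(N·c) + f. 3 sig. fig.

0.740 m

Hyperfocal distance H = f²/(N·c) + f = 18²/(5.6 × 0.026) + 18 = 324/0.1456 + 18 ≈ 2243.3 mm ≈ 2.243 m.
Far limit Df = s·(H − f)/(H − s) = 560 × (2243.3 − 18) / (2243.3 − 560) = 560 × 2225.3 / 1683.3 ≈ 740.32 mm ≈ 0.740 m.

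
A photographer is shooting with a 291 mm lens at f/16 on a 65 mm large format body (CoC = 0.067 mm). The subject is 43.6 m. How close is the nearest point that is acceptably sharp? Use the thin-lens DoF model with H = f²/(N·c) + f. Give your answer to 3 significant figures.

28.2 m

Hyperfocal distance H = f²/(N·c) + f = 291²/(16 × 0.067) + 291 = 84681/1.072 + 291 ≈ 79284.5 mm ≈ 79.28 m.
Near limit Dn = s·(H − f)/(H + s − 2f) = 43600 × (79284.5 − 291) / (79284.5 + 43600 − 2 × 291) = 43600 × 78993.5 / 122302.5 ≈ 28161 mm ≈ 28.2 m.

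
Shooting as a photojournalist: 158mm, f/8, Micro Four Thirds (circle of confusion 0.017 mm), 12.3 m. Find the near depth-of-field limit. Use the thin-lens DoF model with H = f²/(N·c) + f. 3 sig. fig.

11.5 m

Hyperfocal distance H = f²/(N·c) + f = 158²/(8 × 0.017) + 158 = 24964/0.136 + 158 ≈ 183716.8 mm ≈ 183.7 m.
Near limit Dn = s·(H − f)/(H + s − 2f) = 12300 × (183716.8 − 158) / (183716.8 + 12300 − 2 × 158) = 12300 × 183558.8 / 195700.8 ≈ 11537 mm ≈ 11.5 m.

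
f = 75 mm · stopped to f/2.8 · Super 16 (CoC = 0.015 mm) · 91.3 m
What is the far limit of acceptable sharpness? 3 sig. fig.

Hyperfocal distance H = f²/(N·c) + f = 75²/(2.8 × 0.015) + 75 = 5625/0.042 + 75 ≈ 134003.6 mm ≈ 134.0 m.
Far limit Df = s·(H − f)/(H − s) = 91300 × (134003.6 − 75) / (134003.6 − 91300) = 91300 × 133928.6 / 42703.6 ≈ 286339 mm ≈ 286 m.

286 m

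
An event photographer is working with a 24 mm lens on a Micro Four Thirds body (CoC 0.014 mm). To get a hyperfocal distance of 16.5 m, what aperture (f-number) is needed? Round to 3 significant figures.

f/2.50

Rearrange H = f²/(N·c) + f for N: N = f² / ((H − f)·c).
N = 24² / ((16500 − 24) × 0.014) = 576 / 230.7 ≈ 2.50.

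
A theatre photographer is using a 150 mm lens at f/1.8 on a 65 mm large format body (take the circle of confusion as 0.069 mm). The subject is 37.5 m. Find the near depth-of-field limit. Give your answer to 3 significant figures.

Hyperfocal distance H = f²/(N·c) + f = 150²/(1.8 × 0.069) + 150 = 22500/0.1242 + 150 ≈ 181309.4 mm ≈ 181.3 m.
Near limit Dn = s·(H − f)/(H + s − 2f) = 37500 × (181309.4 − 150) / (181309.4 + 37500 − 2 × 150) = 37500 × 181159.4 / 218509.4 ≈ 31090 mm ≈ 31.1 m.

31.1 m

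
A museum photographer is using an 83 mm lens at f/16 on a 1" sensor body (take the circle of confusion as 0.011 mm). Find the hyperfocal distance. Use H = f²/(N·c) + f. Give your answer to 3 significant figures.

39.2 m

Hyperfocal distance H = f²/(N·c) + f = 83²/(16 × 0.011) + 83 = 6889/0.176 + 83 ≈ 39225.0 mm ≈ 39.2 m.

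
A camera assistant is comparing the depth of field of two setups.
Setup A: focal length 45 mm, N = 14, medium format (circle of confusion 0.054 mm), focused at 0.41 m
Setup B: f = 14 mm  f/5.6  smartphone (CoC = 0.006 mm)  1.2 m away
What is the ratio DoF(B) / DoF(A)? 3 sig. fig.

4.47

Setup A: H = 45²/(14×0.054) + 45 ≈ 2723.6 mm; DoF = Df − Dn = 474.68 − 360.83 ≈ 113.85 mm.
Setup B: H = 14²/(5.6×0.006) + 14 ≈ 5847.3 mm; DoF = Df − Dn = 1506.24 − 997.25 ≈ 508.99 mm.
Ratio = 508.99 / 113.85 ≈ 4.47.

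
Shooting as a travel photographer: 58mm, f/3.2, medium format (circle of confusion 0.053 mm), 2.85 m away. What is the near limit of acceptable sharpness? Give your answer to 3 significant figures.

2.50 m

Hyperfocal distance H = f²/(N·c) + f = 58²/(3.2 × 0.053) + 58 = 3364/0.1696 + 58 ≈ 19892.9 mm ≈ 19.89 m.
Near limit Dn = s·(H − f)/(H + s − 2f) = 2850 × (19892.9 − 58) / (19892.9 + 2850 − 2 × 58) = 2850 × 19834.9 / 22626.9 ≈ 2498.3 mm ≈ 2.50 m.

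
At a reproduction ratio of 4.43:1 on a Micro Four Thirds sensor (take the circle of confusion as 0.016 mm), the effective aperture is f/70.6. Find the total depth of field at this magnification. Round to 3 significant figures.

At magnification m, DoF ≈ 2·N_eff·c/m² = 2 × 70.6 × 0.016 / 4.43² = 2.259 / 19.62 ≈ 0.115 mm.

0.115 mm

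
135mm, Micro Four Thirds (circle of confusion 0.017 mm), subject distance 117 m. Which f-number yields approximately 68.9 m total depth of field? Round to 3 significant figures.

Write h = H − f = f²/(N·c). The thin-lens limits are Dn = s·h/(h + (s−f)) and Df = s·h/(h − (s−f)), so DoF = Df − Dn = 2·s·(s−f)·h / (h² − (s−f)²).
That is a quadratic in h: DoF·h² − 2·s·(s−f)·h − DoF·(s−f)² = 0 ⇒ h = (s−f)·(s + √(s² + DoF²)) / DoF = 116865 × (117000 + √(117000² + 68900²)) / 68900 = 116865 × (117000 + 135780) / 68900 ≈ 428754 mm.
Then N = f²/(c·h) = 135² / (0.017 × 428754) = 18225 / 7288.8 ≈ 2.50.

f/2.50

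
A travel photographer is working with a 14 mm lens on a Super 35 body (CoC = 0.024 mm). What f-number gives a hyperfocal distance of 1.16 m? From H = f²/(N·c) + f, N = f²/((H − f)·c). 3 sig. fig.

Rearrange H = f²/(N·c) + f for N: N = f² / ((H − f)·c).
N = 14² / ((1160 − 14) × 0.024) = 196 / 27.50 ≈ 7.13.

f/7.13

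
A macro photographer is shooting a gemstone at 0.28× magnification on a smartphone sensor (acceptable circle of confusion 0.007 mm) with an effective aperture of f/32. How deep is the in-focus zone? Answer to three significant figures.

At magnification m, DoF ≈ 2·N_eff·c/m² = 2 × 32 × 0.007 / 0.28² = 0.448 / 0.0784 ≈ 5.71 mm.

5.71 mm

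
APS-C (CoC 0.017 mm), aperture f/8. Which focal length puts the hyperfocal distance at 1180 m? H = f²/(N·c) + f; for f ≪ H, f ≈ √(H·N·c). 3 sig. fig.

401 mm

From H = f²/(N·c) + f, with f ≪ H: f ≈ √(H·N·c) = √(1180000 × 8 × 0.017) = √160480 ≈ 400.6 mm.
The +f correction barely moves this — solving exactly, f² + N·c·f − N·c·H = 0 ⇒ f = (−N·c + √((N·c)² + 4·N·c·H))/2 = (−0.136 + √641920)/2 ≈ 400.53 mm, so f ≈ 401 mm.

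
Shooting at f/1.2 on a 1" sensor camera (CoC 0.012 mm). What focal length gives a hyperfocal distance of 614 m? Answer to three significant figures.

94.0 mm

From H = f²/(N·c) + f, with f ≪ H: f ≈ √(H·N·c) = √(614000 × 1.2 × 0.012) = √8841.6 ≈ 94.03 mm.
The +f correction barely moves this — solving exactly, f² + N·c·f − N·c·H = 0 ⇒ f = (−N·c + √((N·c)² + 4·N·c·H))/2 = (−0.0144 + √35366)/2 ≈ 94.023 mm, so f ≈ 94.0 mm.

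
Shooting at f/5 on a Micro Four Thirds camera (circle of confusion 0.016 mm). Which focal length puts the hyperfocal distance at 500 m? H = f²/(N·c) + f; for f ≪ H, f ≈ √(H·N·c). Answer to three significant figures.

From H = f²/(N·c) + f, with f ≪ H: f ≈ √(H·N·c) = √(500000 × 5 × 0.016) = √40000 ≈ 200.0 mm.
The +f correction barely moves this — solving exactly, f² + N·c·f − N·c·H = 0 ⇒ f = (−N·c + √((N·c)² + 4·N·c·H))/2 = (−0.08 + √160000)/2 ≈ 199.96 mm, so f ≈ 200 mm.

200 mm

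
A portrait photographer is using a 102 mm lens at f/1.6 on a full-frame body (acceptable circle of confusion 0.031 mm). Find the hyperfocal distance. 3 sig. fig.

210 m

Hyperfocal distance H = f²/(N·c) + f = 102²/(1.6 × 0.031) + 102 = 10404/0.0496 + 102 ≈ 209860.1 mm ≈ 210 m.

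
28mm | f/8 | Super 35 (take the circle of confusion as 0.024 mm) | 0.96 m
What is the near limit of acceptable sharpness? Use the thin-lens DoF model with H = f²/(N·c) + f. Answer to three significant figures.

0.782 m

Hyperfocal distance H = f²/(N·c) + f = 28²/(8 × 0.024) + 28 = 784/0.192 + 28 ≈ 4111.3 mm ≈ 4.111 m.
Near limit Dn = s·(H − f)/(H + s − 2f) = 960 × (4111.3 − 28) / (4111.3 + 960 − 2 × 28) = 960 × 4083.3 / 5015.3 ≈ 781.60 mm ≈ 0.782 m.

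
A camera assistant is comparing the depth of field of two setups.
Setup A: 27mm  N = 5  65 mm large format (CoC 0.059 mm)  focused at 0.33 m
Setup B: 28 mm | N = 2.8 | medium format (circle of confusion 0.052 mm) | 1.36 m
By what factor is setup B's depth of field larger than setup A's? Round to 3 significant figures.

Setup A: H = 27²/(5×0.059) + 27 ≈ 2498.2 mm; DoF = Df − Dn = 376.117 − 293.957 ≈ 82.160 mm.
Setup B: H = 28²/(2.8×0.052) + 28 ≈ 5412.6 mm; DoF = Df − Dn = 1807.00 − 1090.29 ≈ 716.71 mm.
Ratio = 716.71 / 82.160 ≈ 8.72.

8.72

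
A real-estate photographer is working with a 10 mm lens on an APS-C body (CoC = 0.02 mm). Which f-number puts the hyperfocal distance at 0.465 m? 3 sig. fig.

f/11

Rearrange H = f²/(N·c) + f for N: N = f² / ((H − f)·c).
N = 10² / ((465 − 10) × 0.02) = 100 / 9.100 ≈ 11.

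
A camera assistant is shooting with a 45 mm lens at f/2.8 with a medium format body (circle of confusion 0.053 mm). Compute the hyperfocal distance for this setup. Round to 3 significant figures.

13.7 m

Hyperfocal distance H = f²/(N·c) + f = 45²/(2.8 × 0.053) + 45 = 2025/0.1484 + 45 ≈ 13690.6 mm ≈ 13.7 m.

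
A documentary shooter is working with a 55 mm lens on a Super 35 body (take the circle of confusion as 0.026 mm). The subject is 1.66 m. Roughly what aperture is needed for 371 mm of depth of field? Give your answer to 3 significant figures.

f/8

Write h = H − f = f²/(N·c). The thin-lens limits are Dn = s·h/(h + (s−f)) and Df = s·h/(h − (s−f)), so DoF = Df − Dn = 2·s·(s−f)·h / (h² − (s−f)²).
That is a quadratic in h: DoF·h² − 2·s·(s−f)·h − DoF·(s−f)² = 0 ⇒ h = (s−f)·(s + √(s² + DoF²)) / DoF = 1605 × (1660 + √(1660² + 371²)) / 371 = 1605 × (1660 + 1700.95) / 371 ≈ 14540 mm.
Then N = f²/(c·h) = 55² / (0.026 × 14540) = 3025 / 378.04 ≈ 8.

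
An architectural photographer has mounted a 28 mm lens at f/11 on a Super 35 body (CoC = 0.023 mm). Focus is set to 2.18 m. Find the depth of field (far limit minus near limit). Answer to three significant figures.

Hyperfocal distance H = f²/(N·c) + f = 28²/(11 × 0.023) + 28 = 784/0.253 + 28 ≈ 3126.8 mm ≈ 3.127 m.
Near limit Dn = s·(H − f)/(H + s − 2f) = 2180 × (3126.8 − 28) / (3126.8 + 2180 − 2 × 28) = 2180 × 3098.8 / 5250.8 ≈ 1286.5 mm.
Far limit Df = s·(H − f)/(H − s) = 2180 × (3126.8 − 28) / (3126.8 − 2180) = 2180 × 3098.8 / 946.8 ≈ 7134.9 mm.
Depth of field = Df − Dn = 7134.9 − 1286.5 ≈ 5848.4 mm ≈ 5.85 m.

5.85 m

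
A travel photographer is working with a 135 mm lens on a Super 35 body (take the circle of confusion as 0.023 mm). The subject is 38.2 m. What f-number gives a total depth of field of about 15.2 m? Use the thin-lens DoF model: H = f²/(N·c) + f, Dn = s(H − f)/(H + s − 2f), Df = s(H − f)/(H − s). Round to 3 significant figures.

Write h = H − f = f²/(N·c). The thin-lens limits are Dn = s·h/(h + (s−f)) and Df = s·h/(h − (s−f)), so DoF = Df − Dn = 2·s·(s−f)·h / (h² − (s−f)²).
That is a quadratic in h: DoF·h² − 2·s·(s−f)·h − DoF·(s−f)² = 0 ⇒ h = (s−f)·(s + √(s² + DoF²)) / DoF = 38065 × (38200 + √(38200² + 15200²)) / 15200 = 38065 × (38200 + 41113.0) / 15200 ≈ 198622 mm.
Then N = f²/(c·h) = 135² / (0.023 × 198622) = 18225 / 4568.3 ≈ 3.99.

f/3.99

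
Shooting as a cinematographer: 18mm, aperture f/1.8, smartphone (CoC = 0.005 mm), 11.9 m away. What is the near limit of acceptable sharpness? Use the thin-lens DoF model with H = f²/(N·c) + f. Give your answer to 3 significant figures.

Hyperfocal distance H = f²/(N·c) + f = 18²/(1.8 × 0.005) + 18 = 324/0.009 + 18 ≈ 36018.0 mm ≈ 36.02 m.
Near limit Dn = s·(H − f)/(H + s − 2f) = 11900 × (36018.0 − 18) / (36018.0 + 11900 − 2 × 18) = 11900 × 36000.0 / 47882.0 ≈ 8947.0 mm ≈ 8.95 m.

8.95 m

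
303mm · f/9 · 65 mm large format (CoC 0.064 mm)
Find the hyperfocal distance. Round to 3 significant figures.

Hyperfocal distance H = f²/(N·c) + f = 303²/(9 × 0.064) + 303 = 91809/0.576 + 303 ≈ 159693.6 mm ≈ 160 m.

160 m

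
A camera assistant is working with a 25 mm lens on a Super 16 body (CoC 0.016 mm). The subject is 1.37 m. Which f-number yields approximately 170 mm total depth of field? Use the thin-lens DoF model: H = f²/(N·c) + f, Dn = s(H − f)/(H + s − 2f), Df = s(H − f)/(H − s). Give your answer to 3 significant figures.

f/1.80

Write h = H − f = f²/(N·c). The thin-lens limits are Dn = s·h/(h + (s−f)) and Df = s·h/(h − (s−f)), so DoF = Df − Dn = 2·s·(s−f)·h / (h² − (s−f)²).
That is a quadratic in h: DoF·h² − 2·s·(s−f)·h − DoF·(s−f)² = 0 ⇒ h = (s−f)·(s + √(s² + DoF²)) / DoF = 1345 × (1370 + √(1370² + 170²)) / 170 = 1345 × (1370 + 1380.51) / 170 ≈ 21761 mm.
Then N = f²/(c·h) = 25² / (0.016 × 21761) = 625 / 348.18 ≈ 1.80.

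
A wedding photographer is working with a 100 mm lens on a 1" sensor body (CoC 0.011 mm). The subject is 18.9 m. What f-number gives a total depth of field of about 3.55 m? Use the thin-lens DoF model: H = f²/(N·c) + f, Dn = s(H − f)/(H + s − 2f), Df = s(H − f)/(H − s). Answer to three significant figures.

Write h = H − f = f²/(N·c). The thin-lens limits are Dn = s·h/(h + (s−f)) and Df = s·h/(h − (s−f)), so DoF = Df − Dn = 2·s·(s−f)·h / (h² − (s−f)²).
That is a quadratic in h: DoF·h² − 2·s·(s−f)·h − DoF·(s−f)² = 0 ⇒ h = (s−f)·(s + √(s² + DoF²)) / DoF = 18800 × (18900 + √(18900² + 3550²)) / 3550 = 18800 × (18900 + 19230.5) / 3550 ≈ 201931 mm.
Then N = f²/(c·h) = 100² / (0.011 × 201931) = 10000 / 2221.2 ≈ 4.50.

f/4.50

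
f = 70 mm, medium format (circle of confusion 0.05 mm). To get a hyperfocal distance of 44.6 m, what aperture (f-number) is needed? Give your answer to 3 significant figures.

Rearrange H = f²/(N·c) + f for N: N = f² / ((H − f)·c).
N = 70² / ((44600 − 70) × 0.05) = 4900 / 2226 ≈ 2.20.

f/2.20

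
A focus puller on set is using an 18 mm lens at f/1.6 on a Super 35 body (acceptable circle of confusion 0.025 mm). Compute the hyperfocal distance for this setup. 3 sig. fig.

Hyperfocal distance H = f²/(N·c) + f = 18²/(1.6 × 0.025) + 18 = 324/0.04 + 18 ≈ 8118.0 mm ≈ 8.12 m.

8.12 m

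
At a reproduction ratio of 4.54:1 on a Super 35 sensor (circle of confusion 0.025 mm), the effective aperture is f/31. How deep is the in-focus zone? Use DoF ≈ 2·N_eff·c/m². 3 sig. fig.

At magnification m, DoF ≈ 2·N_eff·c/m² = 2 × 31 × 0.025 / 4.54² = 1.55 / 20.61 ≈ 0.0752 mm.

0.0752 mm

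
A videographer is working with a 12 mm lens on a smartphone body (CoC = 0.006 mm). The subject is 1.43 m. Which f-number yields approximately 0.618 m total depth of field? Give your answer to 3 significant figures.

f/3.50

Write h = H − f = f²/(N·c). The thin-lens limits are Dn = s·h/(h + (s−f)) and Df = s·h/(h − (s−f)), so DoF = Df − Dn = 2·s·(s−f)·h / (h² − (s−f)²).
That is a quadratic in h: DoF·h² − 2·s·(s−f)·h − DoF·(s−f)² = 0 ⇒ h = (s−f)·(s + √(s² + DoF²)) / DoF = 1418 × (1430 + √(1430² + 618²)) / 618 = 1418 × (1430 + 1557.83) / 618 ≈ 6855.6 mm.
Then N = f²/(c·h) = 12² / (0.006 × 6855.6) = 144 / 41.133 ≈ 3.50.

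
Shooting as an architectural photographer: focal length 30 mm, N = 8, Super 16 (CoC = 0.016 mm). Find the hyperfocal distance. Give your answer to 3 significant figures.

Hyperfocal distance H = f²/(N·c) + f = 30²/(8 × 0.016) + 30 = 900/0.128 + 30 ≈ 7061.2 mm ≈ 7.06 m.

7.06 m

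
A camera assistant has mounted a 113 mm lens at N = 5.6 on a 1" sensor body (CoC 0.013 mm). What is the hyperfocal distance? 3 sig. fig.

Hyperfocal distance H = f²/(N·c) + f = 113²/(5.6 × 0.013) + 113 = 12769/0.0728 + 113 ≈ 175511.4 mm ≈ 176 m.

176 m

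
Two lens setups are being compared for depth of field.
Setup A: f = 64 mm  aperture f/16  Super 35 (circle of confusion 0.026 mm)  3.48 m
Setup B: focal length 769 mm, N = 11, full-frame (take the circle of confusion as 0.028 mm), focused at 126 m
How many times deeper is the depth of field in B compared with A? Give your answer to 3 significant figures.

6.01

Setup A: H = 64²/(16×0.026) + 64 ≈ 9910.2 mm; DoF = Df − Dn = 5328.7 − 2583.6 ≈ 2745.1 mm.
Setup B: H = 769²/(11×0.028) + 769 ≈ 1920772.2 mm; DoF = Df − Dn = 134792 − 118285 ≈ 16507 mm.
Ratio = 16507 / 2745.1 ≈ 6.01.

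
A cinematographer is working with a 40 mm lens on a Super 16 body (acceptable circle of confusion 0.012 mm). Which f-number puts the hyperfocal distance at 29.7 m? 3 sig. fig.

f/4.50

Rearrange H = f²/(N·c) + f for N: N = f² / ((H − f)·c).
N = 40² / ((29700 − 40) × 0.012) = 1600 / 355.9 ≈ 4.50.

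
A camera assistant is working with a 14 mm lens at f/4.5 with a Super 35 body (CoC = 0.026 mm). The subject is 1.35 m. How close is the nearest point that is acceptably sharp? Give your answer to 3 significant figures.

Hyperfocal distance H = f²/(N·c) + f = 14²/(4.5 × 0.026) + 14 = 196/0.117 + 14 ≈ 1689.2 mm ≈ 1.689 m.
Near limit Dn = s·(H − f)/(H + s − 2f) = 1350 × (1689.2 − 14) / (1689.2 + 1350 − 2 × 14) = 1350 × 1675.2 / 3011.2 ≈ 751.04 mm ≈ 0.751 m.

0.751 m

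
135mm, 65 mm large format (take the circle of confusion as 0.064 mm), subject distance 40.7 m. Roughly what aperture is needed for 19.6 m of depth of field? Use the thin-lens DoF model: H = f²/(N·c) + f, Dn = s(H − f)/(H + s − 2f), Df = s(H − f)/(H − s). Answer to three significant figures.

f/1.60

Write h = H − f = f²/(N·c). The thin-lens limits are Dn = s·h/(h + (s−f)) and Df = s·h/(h − (s−f)), so DoF = Df − Dn = 2·s·(s−f)·h / (h² − (s−f)²).
That is a quadratic in h: DoF·h² − 2·s·(s−f)·h − DoF·(s−f)² = 0 ⇒ h = (s−f)·(s + √(s² + DoF²)) / DoF = 40565 × (40700 + √(40700² + 19600²)) / 19600 = 40565 × (40700 + 45173.6) / 19600 ≈ 177728 mm.
Then N = f²/(c·h) = 135² / (0.064 × 177728) = 18225 / 11375 ≈ 1.60.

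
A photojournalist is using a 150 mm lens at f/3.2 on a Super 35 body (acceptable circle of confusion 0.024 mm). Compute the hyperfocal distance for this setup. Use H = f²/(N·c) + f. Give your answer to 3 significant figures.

Hyperfocal distance H = f²/(N·c) + f = 150²/(3.2 × 0.024) + 150 = 22500/0.0768 + 150 ≈ 293118.8 mm ≈ 293 m.

293 m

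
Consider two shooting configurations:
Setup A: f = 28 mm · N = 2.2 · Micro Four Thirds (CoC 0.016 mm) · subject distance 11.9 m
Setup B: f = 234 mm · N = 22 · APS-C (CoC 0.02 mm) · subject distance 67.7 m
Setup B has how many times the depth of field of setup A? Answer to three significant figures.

5.87

Setup A: H = 28²/(2.2×0.016) + 28 ≈ 22300.7 mm; DoF = Df − Dn = 25483 − 7762 ≈ 17721 mm.
Setup B: H = 234²/(22×0.02) + 234 ≈ 124679.5 mm; DoF = Df − Dn = 147860 − 43900 ≈ 103960 mm.
Ratio = 103960 / 17721 ≈ 5.87.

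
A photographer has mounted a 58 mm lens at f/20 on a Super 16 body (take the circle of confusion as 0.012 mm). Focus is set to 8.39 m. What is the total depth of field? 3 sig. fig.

Hyperfocal distance H = f²/(N·c) + f = 58²/(20 × 0.012) + 58 = 3364/0.24 + 58 ≈ 14074.7 mm ≈ 14.07 m.
Near limit Dn = s·(H − f)/(H + s − 2f) = 8390 × (14074.7 − 58) / (14074.7 + 8390 − 2 × 58) = 8390 × 14016.7 / 22348.7 ≈ 5262 mm.
Far limit Df = s·(H − f)/(H − s) = 8390 × (14074.7 − 58) / (14074.7 − 8390) = 8390 × 14016.7 / 5684.7 ≈ 20687 mm.
Depth of field = Df − Dn = 20687 − 5262 ≈ 15425 mm ≈ 15.4 m.

15.4 m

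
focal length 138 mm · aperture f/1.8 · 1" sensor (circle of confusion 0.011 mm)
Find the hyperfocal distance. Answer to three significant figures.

962 m

Hyperfocal distance H = f²/(N·c) + f = 138²/(1.8 × 0.011) + 138 = 19044/0.0198 + 138 ≈ 961956.2 mm ≈ 962 m.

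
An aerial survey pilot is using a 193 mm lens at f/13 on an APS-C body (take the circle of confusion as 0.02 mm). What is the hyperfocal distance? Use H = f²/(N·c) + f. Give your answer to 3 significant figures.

Hyperfocal distance H = f²/(N·c) + f = 193²/(13 × 0.02) + 193 = 37249/0.26 + 193 ≈ 143458.4 mm ≈ 143 m.

143 m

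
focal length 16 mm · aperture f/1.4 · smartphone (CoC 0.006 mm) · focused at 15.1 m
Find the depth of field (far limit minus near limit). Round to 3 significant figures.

Hyperfocal distance H = f²/(N·c) + f = 16²/(1.4 × 0.006) + 16 = 256/0.0084 + 16 ≈ 30492.2 mm ≈ 30.49 m.
Near limit Dn = s·(H − f)/(H + s − 2f) = 15100 × (30492.2 − 16) / (30492.2 + 15100 − 2 × 16) = 15100 × 30476.2 / 45560.2 ≈ 10101 mm.
Far limit Df = s·(H − f)/(H − s) = 15100 × (30492.2 − 16) / (30492.2 − 15100) = 15100 × 30476.2 / 15392.2 ≈ 29898 mm.
Depth of field = Df − Dn = 29898 − 10101 ≈ 19797 mm ≈ 19.8 m.

19.8 m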